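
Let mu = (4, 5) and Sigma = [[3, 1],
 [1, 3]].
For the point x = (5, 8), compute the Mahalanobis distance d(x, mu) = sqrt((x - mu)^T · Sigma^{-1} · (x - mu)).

Step 1 — centre the observation: (x - mu) = (1, 3).

Step 2 — invert Sigma. det(Sigma) = 3·3 - (1)² = 8.
  Sigma^{-1} = (1/det) · [[d, -b], [-b, a]] = [[0.375, -0.125],
 [-0.125, 0.375]].

Step 3 — form the quadratic (x - mu)^T · Sigma^{-1} · (x - mu):
  Sigma^{-1} · (x - mu) = (0, 1).
  (x - mu)^T · [Sigma^{-1} · (x - mu)] = (1)·(0) + (3)·(1) = 3.

Step 4 — take square root: d = √(3) ≈ 1.7321.

d(x, mu) = √(3) ≈ 1.7321


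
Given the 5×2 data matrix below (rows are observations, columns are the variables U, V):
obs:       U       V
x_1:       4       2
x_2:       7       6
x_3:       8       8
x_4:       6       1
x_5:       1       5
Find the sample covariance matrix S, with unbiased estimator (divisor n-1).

Step 1 — column means:
  mean(U) = (4 + 7 + 8 + 6 + 1) / 5 = 26/5 = 5.2
  mean(V) = (2 + 6 + 8 + 1 + 5) / 5 = 22/5 = 4.4

Step 2 — sample covariance S[i,j] = (1/(n-1)) · Σ_k (x_{k,i} - mean_i) · (x_{k,j} - mean_j), with n-1 = 4.
  S[U,U] = ((-1.2)·(-1.2) + (1.8)·(1.8) + (2.8)·(2.8) + (0.8)·(0.8) + (-4.2)·(-4.2)) / 4 = 30.8/4 = 7.7
  S[U,V] = ((-1.2)·(-2.4) + (1.8)·(1.6) + (2.8)·(3.6) + (0.8)·(-3.4) + (-4.2)·(0.6)) / 4 = 10.6/4 = 2.65
  S[V,V] = ((-2.4)·(-2.4) + (1.6)·(1.6) + (3.6)·(3.6) + (-3.4)·(-3.4) + (0.6)·(0.6)) / 4 = 33.2/4 = 8.3

S is symmetric (S[j,i] = S[i,j]). Assembling:

S = [[7.7, 2.65],
 [2.65, 8.3]]


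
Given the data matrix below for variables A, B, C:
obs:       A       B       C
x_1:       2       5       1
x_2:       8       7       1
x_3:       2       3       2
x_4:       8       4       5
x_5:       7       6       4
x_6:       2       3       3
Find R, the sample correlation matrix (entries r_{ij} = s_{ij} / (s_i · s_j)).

Step 1 — column means:
  mean(A) = (2 + 8 + 2 + 8 + 7 + 2) / 6 = 29/6 = 4.8333
  mean(B) = (5 + 7 + 3 + 4 + 6 + 3) / 6 = 28/6 = 4.6667
  mean(C) = (1 + 1 + 2 + 5 + 4 + 3) / 6 = 16/6 = 2.6667

Step 2 — sample variances and covariances s[i,j] = (1/(n-1)) · Σ_k (x_{k,i} - mean_i) · (x_{k,j} - mean_j), with n-1 = 5:
  s[A,A] = ((-2.8333)·(-2.8333) + (3.1667)·(3.1667) + (-2.8333)·(-2.8333) + (3.1667)·(3.1667) + (2.1667)·(2.1667) + (-2.8333)·(-2.8333)) / 5 = 48.8333/5 = 9.7667
  s[A,B] = ((-2.8333)·(0.3333) + (3.1667)·(2.3333) + (-2.8333)·(-1.6667) + (3.1667)·(-0.6667) + (2.1667)·(1.3333) + (-2.8333)·(-1.6667)) / 5 = 16.6667/5 = 3.3333
  s[A,C] = ((-2.8333)·(-1.6667) + (3.1667)·(-1.6667) + (-2.8333)·(-0.6667) + (3.1667)·(2.3333) + (2.1667)·(1.3333) + (-2.8333)·(0.3333)) / 5 = 10.6667/5 = 2.1333
  s[B,B] = ((0.3333)·(0.3333) + (2.3333)·(2.3333) + (-1.6667)·(-1.6667) + (-0.6667)·(-0.6667) + (1.3333)·(1.3333) + (-1.6667)·(-1.6667)) / 5 = 13.3333/5 = 2.6667
  s[B,C] = ((0.3333)·(-1.6667) + (2.3333)·(-1.6667) + (-1.6667)·(-0.6667) + (-0.6667)·(2.3333) + (1.3333)·(1.3333) + (-1.6667)·(0.3333)) / 5 = -3.6667/5 = -0.7333
  s[C,C] = ((-1.6667)·(-1.6667) + (-1.6667)·(-1.6667) + (-0.6667)·(-0.6667) + (2.3333)·(2.3333) + (1.3333)·(1.3333) + (0.3333)·(0.3333)) / 5 = 13.3333/5 = 2.6667
  Sample standard deviations s_i = √(s[i,i]):
  s(A) = √(9.7667) = 3.1252
  s(B) = √(2.6667) = 1.633
  s(C) = √(2.6667) = 1.633

Step 3 — r_{ij} = s_{ij} / (s_i · s_j):
  r[A,A] = 1 (diagonal).
  r[A,B] = 3.3333 / (3.1252 · 1.633) = 3.3333 / 5.1034 = 0.6532
  r[A,C] = 2.1333 / (3.1252 · 1.633) = 2.1333 / 5.1034 = 0.418
  r[B,B] = 1 (diagonal).
  r[B,C] = -0.7333 / (1.633 · 1.633) = -0.7333 / 2.6667 = -0.275
  r[C,C] = 1 (diagonal).

R is symmetric with unit diagonal. Assembling:

R = [[1, 0.6532, 0.418],
 [0.6532, 1, -0.275],
 [0.418, -0.275, 1]]


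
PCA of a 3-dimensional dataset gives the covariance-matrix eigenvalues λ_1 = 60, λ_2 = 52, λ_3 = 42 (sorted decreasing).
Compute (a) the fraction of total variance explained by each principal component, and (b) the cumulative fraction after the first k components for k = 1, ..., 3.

Step 1 — total variance = trace(Sigma) = Σ λ_i = 60 + 52 + 42 = 154.

Step 2 — fraction explained by component i = λ_i / Σ λ:
  PC1: 60/154 = 0.3896
  PC2: 52/154 = 0.3377
  PC3: 42/154 = 0.2727

Step 3 — cumulative fraction after k components = (λ_1 + ... + λ_k) / Σ λ:
  k = 1: 60/154 = 0.3896
  k = 2: (60 + 52)/154 = 112/154 = 0.7273
  k = 3: (60 + 52 + 42)/154 = 154/154 = 1

Summary (fraction, with percent):

explained: PC1 0.3896 (38.96%), PC2 0.3377 (33.77%), PC3 0.2727 (27.27%);  cumulative: 0.3896, 0.7273, 1


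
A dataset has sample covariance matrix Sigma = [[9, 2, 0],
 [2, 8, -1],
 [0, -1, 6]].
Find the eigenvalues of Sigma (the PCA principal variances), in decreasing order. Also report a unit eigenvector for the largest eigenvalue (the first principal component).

Step 1 — characteristic polynomial p(λ) = det(λI - Sigma) = λ³ - tr·λ² + c_1·λ - det, where tr = trace, c_1 = sum of the principal 2×2 minors, det = det(Sigma):
  tr = 9 + 8 + 6 = 23,
  c_1 = (9·8 - (2)²) + (9·6 - (0)²) + (8·6 - (-1)²) = 68 + 54 + 47 = 169,
  det = 9·(8·6 - (-1)²) - (2)·((2)·6 - (-1)·(0)) + (0)·((2)·(-1) - 8·(0)) = 9·(47) - (2)·(12) + (0)·(-2) = 399.
  So p(λ) = λ³ - 23λ² + 169λ - 399.
Step 2 — look for an integer root (rational root theorem: any rational root is an integer divisor of 399). Testing λ = 7:
  p(7) = 343 - 1127 + 1183 - 399 = 0  ✓
  Dividing out (λ - 7): p(λ) = (λ - 7)(λ² - 16λ + 57).
Step 3 — remaining eigenvalues from the quadratic λ² - 16λ + 57 = 0:
  Δ = 16² - 4·57 = 256 - 228 = 28,  λ = (16 ± √28)/2 = (16 ± 5.2915)/2 ≈ 10.6458 or 5.3542.
  Sorted: λ_1 = 10.6458,  λ_2 = 7,  λ_3 = 5.3542  (check: sum = 23 = tr ✓).

Step 4 — unit eigenvector for λ_1 ≈ 10.6458: v spans the null space of (Sigma - λ_1 I), whose rows are
  r_1 = (-1.6458, 2, 0),  r_2 = (2, -2.6458, -1),  r_3 = (0, -1, -4.6458).
  v is orthogonal to every row, so take v ∝ r_1 × r_2 = ((2)·(-1) - (0)·(-2.6458), (0)·(2) - (-1.6458)·(-1), (-1.6458)·(-2.6458) - (2)·(2)) ≈ (-2, -1.6458, 0.3542).
  Rescale (multiply by -1 so the first nonzero entry is positive): u = (2, 1.6458, -0.3542).
  ||u|| = √((2)² + (1.6458)² + (-0.3542)²) = √(6.834) ≈ 2.6142,  v_1 = u/||u|| ≈ (0.7651, 0.6295, -0.1355) (||v_1|| = 1).

λ_1 = 10.6458,  λ_2 = 7,  λ_3 = 5.3542;  v_1 ≈ (0.7651, 0.6295, -0.1355)


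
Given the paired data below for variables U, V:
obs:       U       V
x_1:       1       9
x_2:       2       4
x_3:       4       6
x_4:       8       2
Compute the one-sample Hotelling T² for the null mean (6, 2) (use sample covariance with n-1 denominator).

Step 1 — sample mean vector:
  mean(U) = (1 + 2 + 4 + 8) / 4 = 15/4 = 3.75
  mean(V) = (9 + 4 + 6 + 2) / 4 = 21/4 = 5.25
  x̄ = (3.75, 5.25),  deviation x̄ - mu_0 = (3.75, 5.25) - (6, 2) = (-2.25, 3.25).

Step 2 — sample covariance matrix, S[i,j] = (1/(n-1)) · Σ_k (x_{k,i} - mean_i) · (x_{k,j} - mean_j), divisor n-1 = 3:
  S[U,U] = ((-2.75)·(-2.75) + (-1.75)·(-1.75) + (0.25)·(0.25) + (4.25)·(4.25)) / 3 = 28.75/3 = 9.5833
  S[U,V] = ((-2.75)·(3.75) + (-1.75)·(-1.25) + (0.25)·(0.75) + (4.25)·(-3.25)) / 3 = -21.75/3 = -7.25
  S[V,V] = ((3.75)·(3.75) + (-1.25)·(-1.25) + (0.75)·(0.75) + (-3.25)·(-3.25)) / 3 = 26.75/3 = 8.9167
  S = [[9.5833, -7.25],
 [-7.25, 8.9167]].

Step 3 — invert S. det(S) = 9.5833·8.9167 - (-7.25)² = 32.8889.
  S^{-1} = (1/det) · [[d, -b], [-b, a]] = [[0.2711, 0.2204],
 [0.2204, 0.2914]].

Step 4 — quadratic form (x̄ - mu_0)^T · S^{-1} · (x̄ - mu_0):
  S^{-1} · (x̄ - mu_0) = (0.1064, 0.451),
  (x̄ - mu_0)^T · [...] = (-2.25)·(0.1064) + (3.25)·(0.451) = 1.2264.

Step 5 — scale by n: T² = 4 · 1.2264 = 4.9054.

T² ≈ 4.9054


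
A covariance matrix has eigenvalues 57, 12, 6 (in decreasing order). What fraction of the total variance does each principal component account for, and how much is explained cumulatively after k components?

Step 1 — total variance = trace(Sigma) = Σ λ_i = 57 + 12 + 6 = 75.

Step 2 — fraction explained by component i = λ_i / Σ λ:
  PC1: 57/75 = 0.76
  PC2: 12/75 = 0.16
  PC3: 6/75 = 0.08

Step 3 — cumulative fraction after k components = (λ_1 + ... + λ_k) / Σ λ:
  k = 1: 57/75 = 0.76
  k = 2: (57 + 12)/75 = 69/75 = 0.92
  k = 3: (57 + 12 + 6)/75 = 75/75 = 1

Summary (fraction, with percent):

explained: PC1 0.76 (76%), PC2 0.16 (16%), PC3 0.08 (8%);  cumulative: 0.76, 0.92, 1


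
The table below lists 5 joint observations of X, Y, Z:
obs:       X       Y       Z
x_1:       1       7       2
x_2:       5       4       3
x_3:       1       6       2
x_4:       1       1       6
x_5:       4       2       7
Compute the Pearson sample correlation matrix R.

Step 1 — column means:
  mean(X) = (1 + 5 + 1 + 1 + 4) / 5 = 12/5 = 2.4
  mean(Y) = (7 + 4 + 6 + 1 + 2) / 5 = 20/5 = 4
  mean(Z) = (2 + 3 + 2 + 6 + 7) / 5 = 20/5 = 4

Step 2 — sample variances and covariances s[i,j] = (1/(n-1)) · Σ_k (x_{k,i} - mean_i) · (x_{k,j} - mean_j), with n-1 = 4:
  s[X,X] = ((-1.4)·(-1.4) + (2.6)·(2.6) + (-1.4)·(-1.4) + (-1.4)·(-1.4) + (1.6)·(1.6)) / 4 = 15.2/4 = 3.8
  s[X,Y] = ((-1.4)·(3) + (2.6)·(0) + (-1.4)·(2) + (-1.4)·(-3) + (1.6)·(-2)) / 4 = -6/4 = -1.5
  s[X,Z] = ((-1.4)·(-2) + (2.6)·(-1) + (-1.4)·(-2) + (-1.4)·(2) + (1.6)·(3)) / 4 = 5/4 = 1.25
  s[Y,Y] = ((3)·(3) + (0)·(0) + (2)·(2) + (-3)·(-3) + (-2)·(-2)) / 4 = 26/4 = 6.5
  s[Y,Z] = ((3)·(-2) + (0)·(-1) + (2)·(-2) + (-3)·(2) + (-2)·(3)) / 4 = -22/4 = -5.5
  s[Z,Z] = ((-2)·(-2) + (-1)·(-1) + (-2)·(-2) + (2)·(2) + (3)·(3)) / 4 = 22/4 = 5.5
  Sample standard deviations s_i = √(s[i,i]):
  s(X) = √(3.8) = 1.9494
  s(Y) = √(6.5) = 2.5495
  s(Z) = √(5.5) = 2.3452

Step 3 — r_{ij} = s_{ij} / (s_i · s_j):
  r[X,X] = 1 (diagonal).
  r[X,Y] = -1.5 / (1.9494 · 2.5495) = -1.5 / 4.9699 = -0.3018
  r[X,Z] = 1.25 / (1.9494 · 2.3452) = 1.25 / 4.5717 = 0.2734
  r[Y,Y] = 1 (diagonal).
  r[Y,Z] = -5.5 / (2.5495 · 2.3452) = -5.5 / 5.9791 = -0.9199
  r[Z,Z] = 1 (diagonal).

R is symmetric with unit diagonal. Assembling:

R = [[1, -0.3018, 0.2734],
 [-0.3018, 1, -0.9199],
 [0.2734, -0.9199, 1]]


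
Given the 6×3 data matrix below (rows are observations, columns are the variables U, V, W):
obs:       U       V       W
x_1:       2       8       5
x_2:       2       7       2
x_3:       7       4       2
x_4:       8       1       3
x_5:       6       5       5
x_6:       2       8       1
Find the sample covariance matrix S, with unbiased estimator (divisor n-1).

Step 1 — column means:
  mean(U) = (2 + 2 + 7 + 8 + 6 + 2) / 6 = 27/6 = 4.5
  mean(V) = (8 + 7 + 4 + 1 + 5 + 8) / 6 = 33/6 = 5.5
  mean(W) = (5 + 2 + 2 + 3 + 5 + 1) / 6 = 18/6 = 3

Step 2 — sample covariance S[i,j] = (1/(n-1)) · Σ_k (x_{k,i} - mean_i) · (x_{k,j} - mean_j), with n-1 = 5.
  S[U,U] = ((-2.5)·(-2.5) + (-2.5)·(-2.5) + (2.5)·(2.5) + (3.5)·(3.5) + (1.5)·(1.5) + (-2.5)·(-2.5)) / 5 = 39.5/5 = 7.9
  S[U,V] = ((-2.5)·(2.5) + (-2.5)·(1.5) + (2.5)·(-1.5) + (3.5)·(-4.5) + (1.5)·(-0.5) + (-2.5)·(2.5)) / 5 = -36.5/5 = -7.3
  S[U,W] = ((-2.5)·(2) + (-2.5)·(-1) + (2.5)·(-1) + (3.5)·(0) + (1.5)·(2) + (-2.5)·(-2)) / 5 = 3/5 = 0.6
  S[V,V] = ((2.5)·(2.5) + (1.5)·(1.5) + (-1.5)·(-1.5) + (-4.5)·(-4.5) + (-0.5)·(-0.5) + (2.5)·(2.5)) / 5 = 37.5/5 = 7.5
  S[V,W] = ((2.5)·(2) + (1.5)·(-1) + (-1.5)·(-1) + (-4.5)·(0) + (-0.5)·(2) + (2.5)·(-2)) / 5 = -1/5 = -0.2
  S[W,W] = ((2)·(2) + (-1)·(-1) + (-1)·(-1) + (0)·(0) + (2)·(2) + (-2)·(-2)) / 5 = 14/5 = 2.8

S is symmetric (S[j,i] = S[i,j]). Assembling:

S = [[7.9, -7.3, 0.6],
 [-7.3, 7.5, -0.2],
 [0.6, -0.2, 2.8]]


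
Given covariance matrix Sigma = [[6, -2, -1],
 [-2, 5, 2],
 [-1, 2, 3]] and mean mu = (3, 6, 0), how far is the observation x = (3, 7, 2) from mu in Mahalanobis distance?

Step 1 — centre the observation: (x - mu) = (0, 1, 2).

Step 2 — invert Sigma (cofactor / det for 3×3, or solve directly):
  Sigma^{-1} = [[0.193, 0.0702, 0.0175],
 [0.0702, 0.2982, -0.1754],
 [0.0175, -0.1754, 0.4561]].

Step 3 — form the quadratic (x - mu)^T · Sigma^{-1} · (x - mu):
  Sigma^{-1} · (x - mu) = (0.1053, -0.0526, 0.7368).
  (x - mu)^T · [Sigma^{-1} · (x - mu)] = (0)·(0.1053) + (1)·(-0.0526) + (2)·(0.7368) = 1.4211.

Step 4 — take square root: d = √(1.4211) ≈ 1.1921.

d(x, mu) = √(1.4211) ≈ 1.1921


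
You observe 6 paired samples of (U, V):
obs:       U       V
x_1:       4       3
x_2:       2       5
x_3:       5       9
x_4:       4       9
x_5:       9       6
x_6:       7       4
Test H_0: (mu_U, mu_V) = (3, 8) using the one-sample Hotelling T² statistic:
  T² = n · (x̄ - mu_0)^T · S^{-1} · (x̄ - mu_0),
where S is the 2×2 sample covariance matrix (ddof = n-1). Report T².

Step 1 — sample mean vector:
  mean(U) = (4 + 2 + 5 + 4 + 9 + 7) / 6 = 31/6 = 5.1667
  mean(V) = (3 + 5 + 9 + 9 + 6 + 4) / 6 = 36/6 = 6
  x̄ = (5.1667, 6),  deviation x̄ - mu_0 = (5.1667, 6) - (3, 8) = (2.1667, -2).

Step 2 — sample covariance matrix, S[i,j] = (1/(n-1)) · Σ_k (x_{k,i} - mean_i) · (x_{k,j} - mean_j), divisor n-1 = 5:
  S[U,U] = ((-1.1667)·(-1.1667) + (-3.1667)·(-3.1667) + (-0.1667)·(-0.1667) + (-1.1667)·(-1.1667) + (3.8333)·(3.8333) + (1.8333)·(1.8333)) / 5 = 30.8333/5 = 6.1667
  S[U,V] = ((-1.1667)·(-3) + (-3.1667)·(-1) + (-0.1667)·(3) + (-1.1667)·(3) + (3.8333)·(0) + (1.8333)·(-2)) / 5 = -1/5 = -0.2
  S[V,V] = ((-3)·(-3) + (-1)·(-1) + (3)·(3) + (3)·(3) + (0)·(0) + (-2)·(-2)) / 5 = 32/5 = 6.4
  S = [[6.1667, -0.2],
 [-0.2, 6.4]].

Step 3 — invert S. det(S) = 6.1667·6.4 - (-0.2)² = 39.4267.
  S^{-1} = (1/det) · [[d, -b], [-b, a]] = [[0.1623, 0.0051],
 [0.0051, 0.1564]].

Step 4 — quadratic form (x̄ - mu_0)^T · S^{-1} · (x̄ - mu_0):
  S^{-1} · (x̄ - mu_0) = (0.3416, -0.3018),
  (x̄ - mu_0)^T · [...] = (2.1667)·(0.3416) + (-2)·(-0.3018) = 1.3437.

Step 5 — scale by n: T² = 6 · 1.3437 = 8.0622.

T² ≈ 8.0622


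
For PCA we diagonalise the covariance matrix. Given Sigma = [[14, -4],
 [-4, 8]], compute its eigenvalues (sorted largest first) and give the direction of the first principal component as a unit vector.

Step 1 — characteristic polynomial of 2×2 Sigma:
  det(Sigma - λI) = λ² - trace · λ + det = 0.
  trace = 14 + 8 = 22, det = 14·8 - (-4)² = 96.
Step 2 — discriminant:
  Δ = trace² - 4·det = 484 - 384 = 100.
Step 3 — eigenvalues:
  λ = (trace ± √Δ)/2 = (22 ± 10)/2,
  λ_1 = 16,  λ_2 = 6.

Step 4 — unit eigenvector for λ_1: solve (Sigma - λ_1 I)v = 0. First row:
  (14 - 16)·v_x + (-4)·v_y = 0, i.e. (-2)·v_x + (-4)·v_y = 0,
  so v ∝ (b, λ_1 - a) = (-4, 2); multiply by -1 so the first entry is positive: u = (4, -2).
  ||u|| = √((4)² + (-2)²) = √(20) ≈ 4.4721,
  v_1 = u/||u|| ≈ (0.8944, -0.4472) (||v_1|| = 1).

λ_1 = 16,  λ_2 = 6;  v_1 ≈ (0.8944, -0.4472)


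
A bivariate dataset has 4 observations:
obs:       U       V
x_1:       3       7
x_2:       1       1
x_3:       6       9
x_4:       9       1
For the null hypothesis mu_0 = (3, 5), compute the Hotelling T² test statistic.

Step 1 — sample mean vector:
  mean(U) = (3 + 1 + 6 + 9) / 4 = 19/4 = 4.75
  mean(V) = (7 + 1 + 9 + 1) / 4 = 18/4 = 4.5
  x̄ = (4.75, 4.5),  deviation x̄ - mu_0 = (4.75, 4.5) - (3, 5) = (1.75, -0.5).

Step 2 — sample covariance matrix, S[i,j] = (1/(n-1)) · Σ_k (x_{k,i} - mean_i) · (x_{k,j} - mean_j), divisor n-1 = 3:
  S[U,U] = ((-1.75)·(-1.75) + (-3.75)·(-3.75) + (1.25)·(1.25) + (4.25)·(4.25)) / 3 = 36.75/3 = 12.25
  S[U,V] = ((-1.75)·(2.5) + (-3.75)·(-3.5) + (1.25)·(4.5) + (4.25)·(-3.5)) / 3 = -0.5/3 = -0.1667
  S[V,V] = ((2.5)·(2.5) + (-3.5)·(-3.5) + (4.5)·(4.5) + (-3.5)·(-3.5)) / 3 = 51/3 = 17
  S = [[12.25, -0.1667],
 [-0.1667, 17]].

Step 3 — invert S. det(S) = 12.25·17 - (-0.1667)² = 208.2222.
  S^{-1} = (1/det) · [[d, -b], [-b, a]] = [[0.0816, 0.0008],
 [0.0008, 0.0588]].

Step 4 — quadratic form (x̄ - mu_0)^T · S^{-1} · (x̄ - mu_0):
  S^{-1} · (x̄ - mu_0) = (0.1425, -0.028),
  (x̄ - mu_0)^T · [...] = (1.75)·(0.1425) + (-0.5)·(-0.028) = 0.2633.

Step 5 — scale by n: T² = 4 · 0.2633 = 1.0534.

T² ≈ 1.0534


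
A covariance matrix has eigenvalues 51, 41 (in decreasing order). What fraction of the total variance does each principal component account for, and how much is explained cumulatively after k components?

Step 1 — total variance = trace(Sigma) = Σ λ_i = 51 + 41 = 92.

Step 2 — fraction explained by component i = λ_i / Σ λ:
  PC1: 51/92 = 0.5543
  PC2: 41/92 = 0.4457

Step 3 — cumulative fraction after k components = (λ_1 + ... + λ_k) / Σ λ:
  k = 1: 51/92 = 0.5543
  k = 2: (51 + 41)/92 = 92/92 = 1

Summary (fraction, with percent):

explained: PC1 0.5543 (55.43%), PC2 0.4457 (44.57%);  cumulative: 0.5543, 1


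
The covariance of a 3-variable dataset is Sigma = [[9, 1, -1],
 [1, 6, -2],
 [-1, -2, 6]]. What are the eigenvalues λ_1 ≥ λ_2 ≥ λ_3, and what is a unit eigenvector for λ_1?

Step 1 — characteristic polynomial p(λ) = det(λI - Sigma) = λ³ - tr·λ² + c_1·λ - det, where tr = trace, c_1 = sum of the principal 2×2 minors, det = det(Sigma):
  tr = 9 + 6 + 6 = 21,
  c_1 = (9·6 - (1)²) + (9·6 - (-1)²) + (6·6 - (-2)²) = 53 + 53 + 32 = 138,
  det = 9·(6·6 - (-2)²) - (1)·((1)·6 - (-2)·(-1)) + (-1)·((1)·(-2) - 6·(-1)) = 9·(32) - (1)·(4) + (-1)·(4) = 280.
  So p(λ) = λ³ - 21λ² + 138λ - 280.
Step 2 — look for an integer root (rational root theorem: any rational root is an integer divisor of 280). Testing λ = 4:
  p(4) = 64 - 336 + 552 - 280 = 0  ✓
  Dividing out (λ - 4): p(λ) = (λ - 4)(λ² - 17λ + 70).
Step 3 — remaining eigenvalues from the quadratic λ² - 17λ + 70 = 0:
  Δ = 17² - 4·70 = 289 - 280 = 9,  λ = (17 ± √9)/2 = (17 ± 3)/2 = 10 or 7.
  Sorted: λ_1 = 10,  λ_2 = 7,  λ_3 = 4  (check: sum = 21 = tr ✓).

Step 4 — unit eigenvector for λ_1 = 10: v spans the null space of (Sigma - λ_1 I), whose rows are
  r_1 = (-1, 1, -1),  r_2 = (1, -4, -2),  r_3 = (-1, -2, -4).
  v is orthogonal to every row, so take v ∝ r_1 × r_2 = ((1)·(-2) - (-1)·(-4), (-1)·(1) - (-1)·(-2), (-1)·(-4) - (1)·(1)) = (-6, -3, 3).
  Rescale (divide by 3; multiply by -1 so the first nonzero entry is positive): u = (2, 1, -1).
  ||u|| = √((2)² + (1)² + (-1)²) = √(6) ≈ 2.4495,  v_1 = u/||u|| ≈ (0.8165, 0.4082, -0.4082) (||v_1|| = 1).

λ_1 = 10,  λ_2 = 7,  λ_3 = 4;  v_1 ≈ (0.8165, 0.4082, -0.4082)


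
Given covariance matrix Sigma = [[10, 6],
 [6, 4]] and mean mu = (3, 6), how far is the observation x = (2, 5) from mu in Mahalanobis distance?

Step 1 — centre the observation: (x - mu) = (-1, -1).

Step 2 — invert Sigma. det(Sigma) = 10·4 - (6)² = 4.
  Sigma^{-1} = (1/det) · [[d, -b], [-b, a]] = [[1, -1.5],
 [-1.5, 2.5]].

Step 3 — form the quadratic (x - mu)^T · Sigma^{-1} · (x - mu):
  Sigma^{-1} · (x - mu) = (0.5, -1).
  (x - mu)^T · [Sigma^{-1} · (x - mu)] = (-1)·(0.5) + (-1)·(-1) = 0.5.

Step 4 — take square root: d = √(0.5) ≈ 0.7071.

d(x, mu) = √(0.5) ≈ 0.7071


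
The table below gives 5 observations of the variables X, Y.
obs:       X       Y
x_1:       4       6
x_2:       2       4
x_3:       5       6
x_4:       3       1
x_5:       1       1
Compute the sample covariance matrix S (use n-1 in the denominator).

Step 1 — column means:
  mean(X) = (4 + 2 + 5 + 3 + 1) / 5 = 15/5 = 3
  mean(Y) = (6 + 4 + 6 + 1 + 1) / 5 = 18/5 = 3.6

Step 2 — sample covariance S[i,j] = (1/(n-1)) · Σ_k (x_{k,i} - mean_i) · (x_{k,j} - mean_j), with n-1 = 4.
  S[X,X] = ((1)·(1) + (-1)·(-1) + (2)·(2) + (0)·(0) + (-2)·(-2)) / 4 = 10/4 = 2.5
  S[X,Y] = ((1)·(2.4) + (-1)·(0.4) + (2)·(2.4) + (0)·(-2.6) + (-2)·(-2.6)) / 4 = 12/4 = 3
  S[Y,Y] = ((2.4)·(2.4) + (0.4)·(0.4) + (2.4)·(2.4) + (-2.6)·(-2.6) + (-2.6)·(-2.6)) / 4 = 25.2/4 = 6.3

S is symmetric (S[j,i] = S[i,j]). Assembling:

S = [[2.5, 3],
 [3, 6.3]]


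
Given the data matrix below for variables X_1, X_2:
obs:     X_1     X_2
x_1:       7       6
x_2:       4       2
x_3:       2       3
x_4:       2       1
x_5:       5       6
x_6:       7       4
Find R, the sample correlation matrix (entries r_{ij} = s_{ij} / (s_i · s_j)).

Step 1 — column means:
  mean(X_1) = (7 + 4 + 2 + 2 + 5 + 7) / 6 = 27/6 = 4.5
  mean(X_2) = (6 + 2 + 3 + 1 + 6 + 4) / 6 = 22/6 = 3.6667

Step 2 — sample variances and covariances s[i,j] = (1/(n-1)) · Σ_k (x_{k,i} - mean_i) · (x_{k,j} - mean_j), with n-1 = 5:
  s[X_1,X_1] = ((2.5)·(2.5) + (-0.5)·(-0.5) + (-2.5)·(-2.5) + (-2.5)·(-2.5) + (0.5)·(0.5) + (2.5)·(2.5)) / 5 = 25.5/5 = 5.1
  s[X_1,X_2] = ((2.5)·(2.3333) + (-0.5)·(-1.6667) + (-2.5)·(-0.6667) + (-2.5)·(-2.6667) + (0.5)·(2.3333) + (2.5)·(0.3333)) / 5 = 17/5 = 3.4
  s[X_2,X_2] = ((2.3333)·(2.3333) + (-1.6667)·(-1.6667) + (-0.6667)·(-0.6667) + (-2.6667)·(-2.6667) + (2.3333)·(2.3333) + (0.3333)·(0.3333)) / 5 = 21.3333/5 = 4.2667
  Sample standard deviations s_i = √(s[i,i]):
  s(X_1) = √(5.1) = 2.2583
  s(X_2) = √(4.2667) = 2.0656

Step 3 — r_{ij} = s_{ij} / (s_i · s_j):
  r[X_1,X_1] = 1 (diagonal).
  r[X_1,X_2] = 3.4 / (2.2583 · 2.0656) = 3.4 / 4.6648 = 0.7289
  r[X_2,X_2] = 1 (diagonal).

R is symmetric with unit diagonal. Assembling:

R = [[1, 0.7289],
 [0.7289, 1]]


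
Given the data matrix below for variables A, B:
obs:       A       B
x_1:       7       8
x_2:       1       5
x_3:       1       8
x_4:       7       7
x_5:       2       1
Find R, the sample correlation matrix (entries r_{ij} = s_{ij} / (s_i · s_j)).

Step 1 — column means:
  mean(A) = (7 + 1 + 1 + 7 + 2) / 5 = 18/5 = 3.6
  mean(B) = (8 + 5 + 8 + 7 + 1) / 5 = 29/5 = 5.8

Step 2 — sample variances and covariances s[i,j] = (1/(n-1)) · Σ_k (x_{k,i} - mean_i) · (x_{k,j} - mean_j), with n-1 = 4:
  s[A,A] = ((3.4)·(3.4) + (-2.6)·(-2.6) + (-2.6)·(-2.6) + (3.4)·(3.4) + (-1.6)·(-1.6)) / 4 = 39.2/4 = 9.8
  s[A,B] = ((3.4)·(2.2) + (-2.6)·(-0.8) + (-2.6)·(2.2) + (3.4)·(1.2) + (-1.6)·(-4.8)) / 4 = 15.6/4 = 3.9
  s[B,B] = ((2.2)·(2.2) + (-0.8)·(-0.8) + (2.2)·(2.2) + (1.2)·(1.2) + (-4.8)·(-4.8)) / 4 = 34.8/4 = 8.7
  Sample standard deviations s_i = √(s[i,i]):
  s(A) = √(9.8) = 3.1305
  s(B) = √(8.7) = 2.9496

Step 3 — r_{ij} = s_{ij} / (s_i · s_j):
  r[A,A] = 1 (diagonal).
  r[A,B] = 3.9 / (3.1305 · 2.9496) = 3.9 / 9.2336 = 0.4224
  r[B,B] = 1 (diagonal).

R is symmetric with unit diagonal. Assembling:

R = [[1, 0.4224],
 [0.4224, 1]]


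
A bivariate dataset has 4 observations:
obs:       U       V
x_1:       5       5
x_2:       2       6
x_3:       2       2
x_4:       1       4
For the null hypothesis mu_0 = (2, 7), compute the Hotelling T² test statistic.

Step 1 — sample mean vector:
  mean(U) = (5 + 2 + 2 + 1) / 4 = 10/4 = 2.5
  mean(V) = (5 + 6 + 2 + 4) / 4 = 17/4 = 4.25
  x̄ = (2.5, 4.25),  deviation x̄ - mu_0 = (2.5, 4.25) - (2, 7) = (0.5, -2.75).

Step 2 — sample covariance matrix, S[i,j] = (1/(n-1)) · Σ_k (x_{k,i} - mean_i) · (x_{k,j} - mean_j), divisor n-1 = 3:
  S[U,U] = ((2.5)·(2.5) + (-0.5)·(-0.5) + (-0.5)·(-0.5) + (-1.5)·(-1.5)) / 3 = 9/3 = 3
  S[U,V] = ((2.5)·(0.75) + (-0.5)·(1.75) + (-0.5)·(-2.25) + (-1.5)·(-0.25)) / 3 = 2.5/3 = 0.8333
  S[V,V] = ((0.75)·(0.75) + (1.75)·(1.75) + (-2.25)·(-2.25) + (-0.25)·(-0.25)) / 3 = 8.75/3 = 2.9167
  S = [[3, 0.8333],
 [0.8333, 2.9167]].

Step 3 — invert S. det(S) = 3·2.9167 - (0.8333)² = 8.0556.
  S^{-1} = (1/det) · [[d, -b], [-b, a]] = [[0.3621, -0.1034],
 [-0.1034, 0.3724]].

Step 4 — quadratic form (x̄ - mu_0)^T · S^{-1} · (x̄ - mu_0):
  S^{-1} · (x̄ - mu_0) = (0.4655, -1.0759),
  (x̄ - mu_0)^T · [...] = (0.5)·(0.4655) + (-2.75)·(-1.0759) = 3.1914.

Step 5 — scale by n: T² = 4 · 3.1914 = 12.7655.

T² ≈ 12.7655


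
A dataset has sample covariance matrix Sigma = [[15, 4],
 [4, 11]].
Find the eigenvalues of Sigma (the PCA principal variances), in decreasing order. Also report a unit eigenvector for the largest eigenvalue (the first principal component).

Step 1 — characteristic polynomial of 2×2 Sigma:
  det(Sigma - λI) = λ² - trace · λ + det = 0.
  trace = 15 + 11 = 26, det = 15·11 - (4)² = 149.
Step 2 — discriminant:
  Δ = trace² - 4·det = 676 - 596 = 80.
Step 3 — eigenvalues:
  λ = (trace ± √Δ)/2 = (26 ± 8.9443)/2,
  λ_1 = 17.4721,  λ_2 = 8.5279.

Step 4 — unit eigenvector for λ_1: solve (Sigma - λ_1 I)v = 0. First row:
  (15 - 17.4721)·v_x + (4)·v_y = 0, i.e. (-2.4721)·v_x + (4)·v_y = 0,
  so v ∝ (b, λ_1 - a) = (4, 2.4721) = u.
  ||u|| = √((4)² + (2.4721)²) = √(22.1115) ≈ 4.7023,
  v_1 = u/||u|| ≈ (0.8507, 0.5257) (||v_1|| = 1).

λ_1 = 17.4721,  λ_2 = 8.5279;  v_1 ≈ (0.8507, 0.5257)


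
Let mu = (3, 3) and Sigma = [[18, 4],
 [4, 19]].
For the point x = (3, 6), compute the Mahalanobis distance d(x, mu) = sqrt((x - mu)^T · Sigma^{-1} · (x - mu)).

Step 1 — centre the observation: (x - mu) = (0, 3).

Step 2 — invert Sigma. det(Sigma) = 18·19 - (4)² = 326.
  Sigma^{-1} = (1/det) · [[d, -b], [-b, a]] = [[0.0583, -0.0123],
 [-0.0123, 0.0552]].

Step 3 — form the quadratic (x - mu)^T · Sigma^{-1} · (x - mu):
  Sigma^{-1} · (x - mu) = (-0.0368, 0.1656).
  (x - mu)^T · [Sigma^{-1} · (x - mu)] = (0)·(-0.0368) + (3)·(0.1656) = 0.4969.

Step 4 — take square root: d = √(0.4969) ≈ 0.7049.

d(x, mu) = √(0.4969) ≈ 0.7049


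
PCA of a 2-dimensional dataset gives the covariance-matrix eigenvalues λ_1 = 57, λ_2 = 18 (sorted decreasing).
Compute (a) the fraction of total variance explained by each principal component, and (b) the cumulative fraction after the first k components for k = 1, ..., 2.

Step 1 — total variance = trace(Sigma) = Σ λ_i = 57 + 18 = 75.

Step 2 — fraction explained by component i = λ_i / Σ λ:
  PC1: 57/75 = 0.76
  PC2: 18/75 = 0.24

Step 3 — cumulative fraction after k components = (λ_1 + ... + λ_k) / Σ λ:
  k = 1: 57/75 = 0.76
  k = 2: (57 + 18)/75 = 75/75 = 1

Summary (fraction, with percent):

explained: PC1 0.76 (76%), PC2 0.24 (24%);  cumulative: 0.76, 1


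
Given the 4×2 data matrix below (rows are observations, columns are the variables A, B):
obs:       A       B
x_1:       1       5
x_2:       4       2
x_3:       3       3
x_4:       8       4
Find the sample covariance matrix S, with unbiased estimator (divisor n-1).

Step 1 — column means:
  mean(A) = (1 + 4 + 3 + 8) / 4 = 16/4 = 4
  mean(B) = (5 + 2 + 3 + 4) / 4 = 14/4 = 3.5

Step 2 — sample covariance S[i,j] = (1/(n-1)) · Σ_k (x_{k,i} - mean_i) · (x_{k,j} - mean_j), with n-1 = 3.
  S[A,A] = ((-3)·(-3) + (0)·(0) + (-1)·(-1) + (4)·(4)) / 3 = 26/3 = 8.6667
  S[A,B] = ((-3)·(1.5) + (0)·(-1.5) + (-1)·(-0.5) + (4)·(0.5)) / 3 = -2/3 = -0.6667
  S[B,B] = ((1.5)·(1.5) + (-1.5)·(-1.5) + (-0.5)·(-0.5) + (0.5)·(0.5)) / 3 = 5/3 = 1.6667

S is symmetric (S[j,i] = S[i,j]). Assembling:

S = [[8.6667, -0.6667],
 [-0.6667, 1.6667]]


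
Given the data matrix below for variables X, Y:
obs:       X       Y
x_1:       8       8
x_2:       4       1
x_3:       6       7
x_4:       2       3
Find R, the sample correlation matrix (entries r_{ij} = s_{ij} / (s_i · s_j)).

Step 1 — column means:
  mean(X) = (8 + 4 + 6 + 2) / 4 = 20/4 = 5
  mean(Y) = (8 + 1 + 7 + 3) / 4 = 19/4 = 4.75

Step 2 — sample variances and covariances s[i,j] = (1/(n-1)) · Σ_k (x_{k,i} - mean_i) · (x_{k,j} - mean_j), with n-1 = 3:
  s[X,X] = ((3)·(3) + (-1)·(-1) + (1)·(1) + (-3)·(-3)) / 3 = 20/3 = 6.6667
  s[X,Y] = ((3)·(3.25) + (-1)·(-3.75) + (1)·(2.25) + (-3)·(-1.75)) / 3 = 21/3 = 7
  s[Y,Y] = ((3.25)·(3.25) + (-3.75)·(-3.75) + (2.25)·(2.25) + (-1.75)·(-1.75)) / 3 = 32.75/3 = 10.9167
  Sample standard deviations s_i = √(s[i,i]):
  s(X) = √(6.6667) = 2.582
  s(Y) = √(10.9167) = 3.304

Step 3 — r_{ij} = s_{ij} / (s_i · s_j):
  r[X,X] = 1 (diagonal).
  r[X,Y] = 7 / (2.582 · 3.304) = 7 / 8.531 = 0.8205
  r[Y,Y] = 1 (diagonal).

R is symmetric with unit diagonal. Assembling:

R = [[1, 0.8205],
 [0.8205, 1]]


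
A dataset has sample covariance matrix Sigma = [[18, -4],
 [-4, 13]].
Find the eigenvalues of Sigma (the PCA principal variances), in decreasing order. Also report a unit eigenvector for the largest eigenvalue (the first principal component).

Step 1 — characteristic polynomial of 2×2 Sigma:
  det(Sigma - λI) = λ² - trace · λ + det = 0.
  trace = 18 + 13 = 31, det = 18·13 - (-4)² = 218.
Step 2 — discriminant:
  Δ = trace² - 4·det = 961 - 872 = 89.
Step 3 — eigenvalues:
  λ = (trace ± √Δ)/2 = (31 ± 9.434)/2,
  λ_1 = 20.217,  λ_2 = 10.783.

Step 4 — unit eigenvector for λ_1: solve (Sigma - λ_1 I)v = 0. First row:
  (18 - 20.217)·v_x + (-4)·v_y = 0, i.e. (-2.217)·v_x + (-4)·v_y = 0,
  so v ∝ (b, λ_1 - a) = (-4, 2.217); multiply by -1 so the first entry is positive: u = (4, -2.217).
  ||u|| = √((4)² + (-2.217)²) = √(20.915) ≈ 4.5733,
  v_1 = u/||u|| ≈ (0.8746, -0.4848) (||v_1|| = 1).

λ_1 = 20.217,  λ_2 = 10.783;  v_1 ≈ (0.8746, -0.4848)


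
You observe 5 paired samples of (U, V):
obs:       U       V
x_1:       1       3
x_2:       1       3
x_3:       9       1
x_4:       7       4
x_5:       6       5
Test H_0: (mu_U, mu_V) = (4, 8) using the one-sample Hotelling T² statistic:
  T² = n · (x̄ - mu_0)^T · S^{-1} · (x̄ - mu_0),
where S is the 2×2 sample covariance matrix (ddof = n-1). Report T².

Step 1 — sample mean vector:
  mean(U) = (1 + 1 + 9 + 7 + 6) / 5 = 24/5 = 4.8
  mean(V) = (3 + 3 + 1 + 4 + 5) / 5 = 16/5 = 3.2
  x̄ = (4.8, 3.2),  deviation x̄ - mu_0 = (4.8, 3.2) - (4, 8) = (0.8, -4.8).

Step 2 — sample covariance matrix, S[i,j] = (1/(n-1)) · Σ_k (x_{k,i} - mean_i) · (x_{k,j} - mean_j), divisor n-1 = 4:
  S[U,U] = ((-3.8)·(-3.8) + (-3.8)·(-3.8) + (4.2)·(4.2) + (2.2)·(2.2) + (1.2)·(1.2)) / 4 = 52.8/4 = 13.2
  S[U,V] = ((-3.8)·(-0.2) + (-3.8)·(-0.2) + (4.2)·(-2.2) + (2.2)·(0.8) + (1.2)·(1.8)) / 4 = -3.8/4 = -0.95
  S[V,V] = ((-0.2)·(-0.2) + (-0.2)·(-0.2) + (-2.2)·(-2.2) + (0.8)·(0.8) + (1.8)·(1.8)) / 4 = 8.8/4 = 2.2
  S = [[13.2, -0.95],
 [-0.95, 2.2]].

Step 3 — invert S. det(S) = 13.2·2.2 - (-0.95)² = 28.1375.
  S^{-1} = (1/det) · [[d, -b], [-b, a]] = [[0.0782, 0.0338],
 [0.0338, 0.4691]].

Step 4 — quadratic form (x̄ - mu_0)^T · S^{-1} · (x̄ - mu_0):
  S^{-1} · (x̄ - mu_0) = (-0.0995, -2.2248),
  (x̄ - mu_0)^T · [...] = (0.8)·(-0.0995) + (-4.8)·(-2.2248) = 10.5994.

Step 5 — scale by n: T² = 5 · 10.5994 = 52.9969.

T² ≈ 52.9969


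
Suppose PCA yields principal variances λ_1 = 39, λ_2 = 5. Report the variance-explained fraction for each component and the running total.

Step 1 — total variance = trace(Sigma) = Σ λ_i = 39 + 5 = 44.

Step 2 — fraction explained by component i = λ_i / Σ λ:
  PC1: 39/44 = 0.8864
  PC2: 5/44 = 0.1136

Step 3 — cumulative fraction after k components = (λ_1 + ... + λ_k) / Σ λ:
  k = 1: 39/44 = 0.8864
  k = 2: (39 + 5)/44 = 44/44 = 1

Summary (fraction, with percent):

explained: PC1 0.8864 (88.64%), PC2 0.1136 (11.36%);  cumulative: 0.8864, 1


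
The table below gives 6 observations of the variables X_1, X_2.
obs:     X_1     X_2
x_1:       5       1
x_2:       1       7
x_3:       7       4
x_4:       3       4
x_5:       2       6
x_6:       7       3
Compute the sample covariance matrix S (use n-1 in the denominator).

Step 1 — column means:
  mean(X_1) = (5 + 1 + 7 + 3 + 2 + 7) / 6 = 25/6 = 4.1667
  mean(X_2) = (1 + 7 + 4 + 4 + 6 + 3) / 6 = 25/6 = 4.1667

Step 2 — sample covariance S[i,j] = (1/(n-1)) · Σ_k (x_{k,i} - mean_i) · (x_{k,j} - mean_j), with n-1 = 5.
  S[X_1,X_1] = ((0.8333)·(0.8333) + (-3.1667)·(-3.1667) + (2.8333)·(2.8333) + (-1.1667)·(-1.1667) + (-2.1667)·(-2.1667) + (2.8333)·(2.8333)) / 5 = 32.8333/5 = 6.5667
  S[X_1,X_2] = ((0.8333)·(-3.1667) + (-3.1667)·(2.8333) + (2.8333)·(-0.1667) + (-1.1667)·(-0.1667) + (-2.1667)·(1.8333) + (2.8333)·(-1.1667)) / 5 = -19.1667/5 = -3.8333
  S[X_2,X_2] = ((-3.1667)·(-3.1667) + (2.8333)·(2.8333) + (-0.1667)·(-0.1667) + (-0.1667)·(-0.1667) + (1.8333)·(1.8333) + (-1.1667)·(-1.1667)) / 5 = 22.8333/5 = 4.5667

S is symmetric (S[j,i] = S[i,j]). Assembling:

S = [[6.5667, -3.8333],
 [-3.8333, 4.5667]]


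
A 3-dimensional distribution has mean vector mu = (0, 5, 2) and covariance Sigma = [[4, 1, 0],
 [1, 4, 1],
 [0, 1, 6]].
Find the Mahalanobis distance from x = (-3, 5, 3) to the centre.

Step 1 — centre the observation: (x - mu) = (-3, 0, 1).

Step 2 — invert Sigma (cofactor / det for 3×3, or solve directly):
  Sigma^{-1} = [[0.2674, -0.0698, 0.0116],
 [-0.0698, 0.2791, -0.0465],
 [0.0116, -0.0465, 0.1744]].

Step 3 — form the quadratic (x - mu)^T · Sigma^{-1} · (x - mu):
  Sigma^{-1} · (x - mu) = (-0.7907, 0.1628, 0.1395).
  (x - mu)^T · [Sigma^{-1} · (x - mu)] = (-3)·(-0.7907) + (0)·(0.1628) + (1)·(0.1395) = 2.5116.

Step 4 — take square root: d = √(2.5116) ≈ 1.5848.

d(x, mu) = √(2.5116) ≈ 1.5848


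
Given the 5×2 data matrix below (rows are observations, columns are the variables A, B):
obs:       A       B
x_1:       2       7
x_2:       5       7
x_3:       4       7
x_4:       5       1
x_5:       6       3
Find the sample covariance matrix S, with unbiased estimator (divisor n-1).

Step 1 — column means:
  mean(A) = (2 + 5 + 4 + 5 + 6) / 5 = 22/5 = 4.4
  mean(B) = (7 + 7 + 7 + 1 + 3) / 5 = 25/5 = 5

Step 2 — sample covariance S[i,j] = (1/(n-1)) · Σ_k (x_{k,i} - mean_i) · (x_{k,j} - mean_j), with n-1 = 4.
  S[A,A] = ((-2.4)·(-2.4) + (0.6)·(0.6) + (-0.4)·(-0.4) + (0.6)·(0.6) + (1.6)·(1.6)) / 4 = 9.2/4 = 2.3
  S[A,B] = ((-2.4)·(2) + (0.6)·(2) + (-0.4)·(2) + (0.6)·(-4) + (1.6)·(-2)) / 4 = -10/4 = -2.5
  S[B,B] = ((2)·(2) + (2)·(2) + (2)·(2) + (-4)·(-4) + (-2)·(-2)) / 4 = 32/4 = 8

S is symmetric (S[j,i] = S[i,j]). Assembling:

S = [[2.3, -2.5],
 [-2.5, 8]]


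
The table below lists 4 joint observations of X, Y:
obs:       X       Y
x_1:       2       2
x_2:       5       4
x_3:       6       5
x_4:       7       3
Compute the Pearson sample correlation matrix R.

Step 1 — column means:
  mean(X) = (2 + 5 + 6 + 7) / 4 = 20/4 = 5
  mean(Y) = (2 + 4 + 5 + 3) / 4 = 14/4 = 3.5

Step 2 — sample variances and covariances s[i,j] = (1/(n-1)) · Σ_k (x_{k,i} - mean_i) · (x_{k,j} - mean_j), with n-1 = 3:
  s[X,X] = ((-3)·(-3) + (0)·(0) + (1)·(1) + (2)·(2)) / 3 = 14/3 = 4.6667
  s[X,Y] = ((-3)·(-1.5) + (0)·(0.5) + (1)·(1.5) + (2)·(-0.5)) / 3 = 5/3 = 1.6667
  s[Y,Y] = ((-1.5)·(-1.5) + (0.5)·(0.5) + (1.5)·(1.5) + (-0.5)·(-0.5)) / 3 = 5/3 = 1.6667
  Sample standard deviations s_i = √(s[i,i]):
  s(X) = √(4.6667) = 2.1602
  s(Y) = √(1.6667) = 1.291

Step 3 — r_{ij} = s_{ij} / (s_i · s_j):
  r[X,X] = 1 (diagonal).
  r[X,Y] = 1.6667 / (2.1602 · 1.291) = 1.6667 / 2.7889 = 0.5976
  r[Y,Y] = 1 (diagonal).

R is symmetric with unit diagonal. Assembling:

R = [[1, 0.5976],
 [0.5976, 1]]


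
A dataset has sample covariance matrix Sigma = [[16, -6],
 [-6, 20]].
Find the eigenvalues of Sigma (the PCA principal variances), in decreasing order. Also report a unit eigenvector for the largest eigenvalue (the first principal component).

Step 1 — characteristic polynomial of 2×2 Sigma:
  det(Sigma - λI) = λ² - trace · λ + det = 0.
  trace = 16 + 20 = 36, det = 16·20 - (-6)² = 284.
Step 2 — discriminant:
  Δ = trace² - 4·det = 1296 - 1136 = 160.
Step 3 — eigenvalues:
  λ = (trace ± √Δ)/2 = (36 ± 12.6491)/2,
  λ_1 = 24.3246,  λ_2 = 11.6754.

Step 4 — unit eigenvector for λ_1: solve (Sigma - λ_1 I)v = 0. First row:
  (16 - 24.3246)·v_x + (-6)·v_y = 0, i.e. (-8.3246)·v_x + (-6)·v_y = 0,
  so v ∝ (b, λ_1 - a) = (-6, 8.3246); multiply by -1 so the first entry is positive: u = (6, -8.3246).
  ||u|| = √((6)² + (-8.3246)²) = √(105.2982) ≈ 10.2615,
  v_1 = u/||u|| ≈ (0.5847, -0.8112) (||v_1|| = 1).

λ_1 = 24.3246,  λ_2 = 11.6754;  v_1 ≈ (0.5847, -0.8112)


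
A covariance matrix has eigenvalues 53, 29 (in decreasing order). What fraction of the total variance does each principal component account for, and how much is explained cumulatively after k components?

Step 1 — total variance = trace(Sigma) = Σ λ_i = 53 + 29 = 82.

Step 2 — fraction explained by component i = λ_i / Σ λ:
  PC1: 53/82 = 0.6463
  PC2: 29/82 = 0.3537

Step 3 — cumulative fraction after k components = (λ_1 + ... + λ_k) / Σ λ:
  k = 1: 53/82 = 0.6463
  k = 2: (53 + 29)/82 = 82/82 = 1

Summary (fraction, with percent):

explained: PC1 0.6463 (64.63%), PC2 0.3537 (35.37%);  cumulative: 0.6463, 1


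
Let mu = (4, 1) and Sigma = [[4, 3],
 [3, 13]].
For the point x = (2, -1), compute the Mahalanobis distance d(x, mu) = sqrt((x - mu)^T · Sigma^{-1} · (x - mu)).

Step 1 — centre the observation: (x - mu) = (-2, -2).

Step 2 — invert Sigma. det(Sigma) = 4·13 - (3)² = 43.
  Sigma^{-1} = (1/det) · [[d, -b], [-b, a]] = [[0.3023, -0.0698],
 [-0.0698, 0.093]].

Step 3 — form the quadratic (x - mu)^T · Sigma^{-1} · (x - mu):
  Sigma^{-1} · (x - mu) = (-0.4651, -0.0465).
  (x - mu)^T · [Sigma^{-1} · (x - mu)] = (-2)·(-0.4651) + (-2)·(-0.0465) = 1.0233.

Step 4 — take square root: d = √(1.0233) ≈ 1.0116.

d(x, mu) = √(1.0233) ≈ 1.0116


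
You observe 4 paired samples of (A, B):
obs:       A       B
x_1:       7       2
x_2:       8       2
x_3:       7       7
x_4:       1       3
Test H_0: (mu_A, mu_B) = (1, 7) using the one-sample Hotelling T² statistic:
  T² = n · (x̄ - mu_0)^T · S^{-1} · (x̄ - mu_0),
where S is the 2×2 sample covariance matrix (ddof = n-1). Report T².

Step 1 — sample mean vector:
  mean(A) = (7 + 8 + 7 + 1) / 4 = 23/4 = 5.75
  mean(B) = (2 + 2 + 7 + 3) / 4 = 14/4 = 3.5
  x̄ = (5.75, 3.5),  deviation x̄ - mu_0 = (5.75, 3.5) - (1, 7) = (4.75, -3.5).

Step 2 — sample covariance matrix, S[i,j] = (1/(n-1)) · Σ_k (x_{k,i} - mean_i) · (x_{k,j} - mean_j), divisor n-1 = 3:
  S[A,A] = ((1.25)·(1.25) + (2.25)·(2.25) + (1.25)·(1.25) + (-4.75)·(-4.75)) / 3 = 30.75/3 = 10.25
  S[A,B] = ((1.25)·(-1.5) + (2.25)·(-1.5) + (1.25)·(3.5) + (-4.75)·(-0.5)) / 3 = 1.5/3 = 0.5
  S[B,B] = ((-1.5)·(-1.5) + (-1.5)·(-1.5) + (3.5)·(3.5) + (-0.5)·(-0.5)) / 3 = 17/3 = 5.6667
  S = [[10.25, 0.5],
 [0.5, 5.6667]].

Step 3 — invert S. det(S) = 10.25·5.6667 - (0.5)² = 57.8333.
  S^{-1} = (1/det) · [[d, -b], [-b, a]] = [[0.098, -0.0086],
 [-0.0086, 0.1772]].

Step 4 — quadratic form (x̄ - mu_0)^T · S^{-1} · (x̄ - mu_0):
  S^{-1} · (x̄ - mu_0) = (0.4957, -0.6614),
  (x̄ - mu_0)^T · [...] = (4.75)·(0.4957) + (-3.5)·(-0.6614) = 4.6693.

Step 5 — scale by n: T² = 4 · 4.6693 = 18.6772.

T² ≈ 18.6772


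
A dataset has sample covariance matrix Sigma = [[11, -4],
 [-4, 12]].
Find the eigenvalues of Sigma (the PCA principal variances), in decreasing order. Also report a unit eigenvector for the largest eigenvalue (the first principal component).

Step 1 — characteristic polynomial of 2×2 Sigma:
  det(Sigma - λI) = λ² - trace · λ + det = 0.
  trace = 11 + 12 = 23, det = 11·12 - (-4)² = 116.
Step 2 — discriminant:
  Δ = trace² - 4·det = 529 - 464 = 65.
Step 3 — eigenvalues:
  λ = (trace ± √Δ)/2 = (23 ± 8.0623)/2,
  λ_1 = 15.5311,  λ_2 = 7.4689.

Step 4 — unit eigenvector for λ_1: solve (Sigma - λ_1 I)v = 0. First row:
  (11 - 15.5311)·v_x + (-4)·v_y = 0, i.e. (-4.5311)·v_x + (-4)·v_y = 0,
  so v ∝ (b, λ_1 - a) = (-4, 4.5311); multiply by -1 so the first entry is positive: u = (4, -4.5311).
  ||u|| = √((4)² + (-4.5311)²) = √(36.5311) ≈ 6.0441,
  v_1 = u/||u|| ≈ (0.6618, -0.7497) (||v_1|| = 1).

λ_1 = 15.5311,  λ_2 = 7.4689;  v_1 ≈ (0.6618, -0.7497)


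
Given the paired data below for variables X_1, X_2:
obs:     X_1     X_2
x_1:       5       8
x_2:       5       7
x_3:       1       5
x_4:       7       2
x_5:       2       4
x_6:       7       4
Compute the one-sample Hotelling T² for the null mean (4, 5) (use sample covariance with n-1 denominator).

Step 1 — sample mean vector:
  mean(X_1) = (5 + 5 + 1 + 7 + 2 + 7) / 6 = 27/6 = 4.5
  mean(X_2) = (8 + 7 + 5 + 2 + 4 + 4) / 6 = 30/6 = 5
  x̄ = (4.5, 5),  deviation x̄ - mu_0 = (4.5, 5) - (4, 5) = (0.5, 0).

Step 2 — sample covariance matrix, S[i,j] = (1/(n-1)) · Σ_k (x_{k,i} - mean_i) · (x_{k,j} - mean_j), divisor n-1 = 5:
  S[X_1,X_1] = ((0.5)·(0.5) + (0.5)·(0.5) + (-3.5)·(-3.5) + (2.5)·(2.5) + (-2.5)·(-2.5) + (2.5)·(2.5)) / 5 = 31.5/5 = 6.3
  S[X_1,X_2] = ((0.5)·(3) + (0.5)·(2) + (-3.5)·(0) + (2.5)·(-3) + (-2.5)·(-1) + (2.5)·(-1)) / 5 = -5/5 = -1
  S[X_2,X_2] = ((3)·(3) + (2)·(2) + (0)·(0) + (-3)·(-3) + (-1)·(-1) + (-1)·(-1)) / 5 = 24/5 = 4.8
  S = [[6.3, -1],
 [-1, 4.8]].

Step 3 — invert S. det(S) = 6.3·4.8 - (-1)² = 29.24.
  S^{-1} = (1/det) · [[d, -b], [-b, a]] = [[0.1642, 0.0342],
 [0.0342, 0.2155]].

Step 4 — quadratic form (x̄ - mu_0)^T · S^{-1} · (x̄ - mu_0):
  S^{-1} · (x̄ - mu_0) = (0.0821, 0.0171),
  (x̄ - mu_0)^T · [...] = (0.5)·(0.0821) + (0)·(0.0171) = 0.041.

Step 5 — scale by n: T² = 6 · 0.041 = 0.2462.

T² ≈ 0.2462
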